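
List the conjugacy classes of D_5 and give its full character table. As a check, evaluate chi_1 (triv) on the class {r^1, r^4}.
Conjugacy classes: {e} of size 1, {r^1, r^4} of size 2, {r^2, r^3} of size 2, {s, sr, ..., sr^4} of size 5.
Character table:
  irrep \ class              {e} (size 1)  {r^1, r^4} (size 2)  {r^2, r^3} (size 2)  {s, sr, ..., sr^4} (size 5)
  chi_1 (triv)               1             1                    1                    1                          
  chi_2 (sign: r->1, s->-1)  1             1                    1                    -1                         
  chi_3 (2d, j=1)            2             -1/2 + sqrt(5)/2     -sqrt(5)/2 - 1/2     0                          
  chi_4 (2d, j=2)            2             -sqrt(5)/2 - 1/2     -1/2 + sqrt(5)/2     0                          

Spot check: chi_1 (triv) on {r^1, r^4} = 1.

Explanation: D_5 has order 2*5 = 10 with 4 conjugacy classes, hence 4 irreducibles. Sum of squared dims 1 + 1 + 4 + 4 = 10 = |G|. Linear characters come from the abelianisation; the 2-dimensional irreps have character r^k -> 2*cos(2*pi*j*k/5), reflections -> 0.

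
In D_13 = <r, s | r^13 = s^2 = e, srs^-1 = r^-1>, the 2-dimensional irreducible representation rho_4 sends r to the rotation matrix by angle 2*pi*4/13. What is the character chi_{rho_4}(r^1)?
chi_{rho_4}(r^1) = 2*cos(2*pi*4*1/13) = -2*cos(5*pi/13)

Solution. rho_4(r^1) is rotation by angle 2*pi*4*1/13, whose trace is 2*cos(2*pi*4*1/13) = -2*cos(5*pi/13).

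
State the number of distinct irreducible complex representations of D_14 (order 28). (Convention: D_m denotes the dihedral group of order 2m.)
10

Reasoning: The number of irreducible complex representations of a finite group equals its number of conjugacy classes. D_14 has 10 conjugacy classes (n/2 + 3 for n even), so D_14 (order 28) has exactly 10 irreducible complex representations.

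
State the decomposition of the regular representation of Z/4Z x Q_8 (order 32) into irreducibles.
Each irreducible V_i of dimension d_i appears with multiplicity d_i, i.e. rho_reg = (direct sum over all irreducibles V_i) d_i V_i. The irreducible dimensions for Z/4Z x Q_8 are 1, 1, 1, 1, 1, 1, 1, 1, 1, 1, 1, 1, 1, 1, 1, 1, 2, 2, 2, 2: 16 irreducibles of dimension 1, each with multiplicity 1; 4 irreducibles of dimension 2, each with multiplicity 2. Total dimension 16*1*1 + 4*2*2 = 32 = |G|.

Justification: General theorem: in the regular representation of a finite group G, each irreducible appears with multiplicity equal to its dimension. Check: dim(rho_reg) = sum d_i^2 = 1 + 1 + 1 + 1 + 1 + 1 + 1 + 1 + 1 + 1 + 1 + 1 + 1 + 1 + 1 + 1 + 4 + 4 + 4 + 4 = 32 = |G|.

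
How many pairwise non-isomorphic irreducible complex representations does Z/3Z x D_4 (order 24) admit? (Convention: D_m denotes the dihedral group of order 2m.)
15

Why: The number of irreducible complex representations of a finite group equals its number of conjugacy classes. For a direct product, #classes(G x H) = #classes(G) * #classes(H). Z/3Z has 3 classes (abelian), D_4 has 5 classes, so 3 * 5 = 15, so Z/3Z x D_4 (order 24) has exactly 15 irreducible complex representations.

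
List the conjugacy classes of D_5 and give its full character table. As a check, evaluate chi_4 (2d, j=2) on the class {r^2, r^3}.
Conjugacy classes: {e} of size 1, {r^1, r^4} of size 2, {r^2, r^3} of size 2, {s, sr, ..., sr^4} of size 5.
Character table:
  irrep \ class              {e} (size 1)  {r^1, r^4} (size 2)  {r^2, r^3} (size 2)  {s, sr, ..., sr^4} (size 5)
  chi_1 (triv)               1             1                    1                    1                          
  chi_2 (sign: r->1, s->-1)  1             1                    1                    -1                         
  chi_3 (2d, j=1)            2             -1/2 + sqrt(5)/2     -sqrt(5)/2 - 1/2     0                          
  chi_4 (2d, j=2)            2             -sqrt(5)/2 - 1/2     -1/2 + sqrt(5)/2     0                          

Spot check: chi_4 (2d, j=2) on {r^2, r^3} = -1/2 + sqrt(5)/2.

D_5 has order 2*5 = 10 with 4 conjugacy classes, hence 4 irreducibles. Sum of squared dims 1 + 1 + 4 + 4 = 10 = |G|. Linear characters come from the abelianisation; the 2-dimensional irreps have character r^k -> 2*cos(2*pi*j*k/5), reflections -> 0.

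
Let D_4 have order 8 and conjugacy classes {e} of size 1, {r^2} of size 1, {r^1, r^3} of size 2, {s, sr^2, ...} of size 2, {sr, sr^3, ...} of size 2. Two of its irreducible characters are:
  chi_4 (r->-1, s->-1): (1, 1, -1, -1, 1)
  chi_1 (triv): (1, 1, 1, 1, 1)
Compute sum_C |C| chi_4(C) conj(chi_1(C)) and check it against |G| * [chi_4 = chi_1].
Sum = 0; so <chi_4, chi_1> = 0 (distinct irreducibles are orthogonal).

Reasoning: Compute term by term over conjugacy classes (|C| * chi_4(C) * conj(chi_1(C))):
  1*(1)*conj(1) + 1*(1)*conj(1) + 2*(-1)*conj(1) + 2*(-1)*conj(1) + 2*(1)*conj(1)
  = (1) + (1) + (-2) + (-2) + (2)
  = 0.
Dividing by |G| = 8 gives 0/8 = 0, matching the row-orthogonality relation <chi_4, chi_1> = [chi_4 = chi_1].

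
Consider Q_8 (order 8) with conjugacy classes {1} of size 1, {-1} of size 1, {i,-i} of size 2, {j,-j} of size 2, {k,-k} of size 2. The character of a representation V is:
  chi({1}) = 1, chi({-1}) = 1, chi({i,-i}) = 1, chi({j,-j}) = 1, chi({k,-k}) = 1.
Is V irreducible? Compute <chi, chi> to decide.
Irreducible: <chi, chi> = 1.

Why: <chi, chi> = (1/|G|) sum_C |C| * |chi(C)|^2 = (1/8)[1*|1|^2 + 1*|1|^2 + 2*|1|^2 + 2*|1|^2 + 2*|1|^2]
  = (1/8)[(1) + (1) + (2) + (2) + (2)] = 8/8 = 1.
A character is irreducible iff <chi, chi> = 1, so this representation is irreducible.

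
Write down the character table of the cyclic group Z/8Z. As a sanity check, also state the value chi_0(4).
Character table of Z/8Z (irreps indexed chi_0,...,chi_7 with chi_k(m) = zeta_8^(k*m), zeta_8 = exp(2*pi*i/8)):
  irrep \ class  {0} (size 1)  {1} (size 1)    {2} (size 1)  {3} (size 1)    {4} (size 1)  {5} (size 1)    {6} (size 1)  {7} (size 1)  
  chi_0          1             1               1             1               1             1               1             1             
  chi_1          1             exp(I*pi/4)     I             exp(3*I*pi/4)   -1            exp(-3*I*pi/4)  -I            exp(-I*pi/4)  
  chi_2          1             I               -1            -I              1             I               -1            -I            
  chi_3          1             exp(3*I*pi/4)   -I            exp(I*pi/4)     -1            exp(-I*pi/4)    I             exp(-3*I*pi/4)
  chi_4          1             -1              1             -1              1             -1              1             -1            
  chi_5          1             exp(-3*I*pi/4)  I             exp(-I*pi/4)    -1            exp(I*pi/4)     -I            exp(3*I*pi/4) 
  chi_6          1             -I              -1            I               1             -I              -1            I             
  chi_7          1             exp(-I*pi/4)    -I            exp(-3*I*pi/4)  -1            exp(3*I*pi/4)   I             exp(I*pi/4)   

Spot check: chi_0(4) = zeta_8^(0*4) = zeta_8^0 = 1.

Derivation: Z/8Z is abelian, so all 8 irreducible complex representations are 1-dimensional. They are given by chi_k(m) = zeta_8^(k*m) for k = 0,...,7. Row orthogonality: sum_m chi_k(m) conj(chi_l(m)) = 8 * [k = l].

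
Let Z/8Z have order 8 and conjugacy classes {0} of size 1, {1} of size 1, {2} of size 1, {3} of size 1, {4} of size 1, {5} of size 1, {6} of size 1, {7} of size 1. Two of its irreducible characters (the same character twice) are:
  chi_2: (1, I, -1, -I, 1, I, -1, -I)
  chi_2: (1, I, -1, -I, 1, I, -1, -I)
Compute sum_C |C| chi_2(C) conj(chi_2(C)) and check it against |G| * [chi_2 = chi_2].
Sum = 8 = |G| = 8; so <chi_2, chi_2> = 1 (norm-1 confirms irreducibility).

Solution. Compute term by term over conjugacy classes (|C| * chi_2(C) * conj(chi_2(C))):
  1*(1)*conj(1) + 1*(I)*conj(I) + 1*(-1)*conj(-1) + 1*(-I)*conj(-I) + 1*(1)*conj(1) + 1*(I)*conj(I) + 1*(-1)*conj(-1) + 1*(-I)*conj(-I)
  = (1) + (1) + (1) + (1) + (1) + (1) + (1) + (1)
  = 8.
(Exp terms are combined using exp(i*s)*conj(exp(i*t)) = exp(i*(s-t)), and sums of them are collapsed using the identity that for every m > 1 the m distinct m-th roots of unity sum to 0, e.g. 1 + exp(2*I*pi/3) + exp(-2*I*pi/3) = 0.)
Dividing by |G| = 8 gives 8/8 = 1, matching the row-orthogonality relation <chi_2, chi_2> = [chi_2 = chi_2].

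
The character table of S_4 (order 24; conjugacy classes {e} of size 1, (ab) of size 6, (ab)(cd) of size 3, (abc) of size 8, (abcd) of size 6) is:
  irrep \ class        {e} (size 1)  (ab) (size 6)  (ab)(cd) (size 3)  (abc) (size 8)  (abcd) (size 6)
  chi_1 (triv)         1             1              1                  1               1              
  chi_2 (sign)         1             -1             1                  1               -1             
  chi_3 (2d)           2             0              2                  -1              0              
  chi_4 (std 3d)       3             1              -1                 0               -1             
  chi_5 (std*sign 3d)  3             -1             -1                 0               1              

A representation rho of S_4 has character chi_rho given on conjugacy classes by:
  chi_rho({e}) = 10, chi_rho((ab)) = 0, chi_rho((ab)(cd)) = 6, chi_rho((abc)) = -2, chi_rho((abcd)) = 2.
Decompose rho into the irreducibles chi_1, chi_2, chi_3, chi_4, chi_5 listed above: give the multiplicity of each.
Multiplicities: chi_1: 1, chi_2: 0, chi_3: 3, chi_4: 0, chi_5: 1.

Proof sketch: Use <chi_rho, chi> = (1/|G|) sum_C |C| * chi_rho(C) * conj(chi(C)) with |G| = 24 for each irreducible chi in the table:
  <chi_rho, chi_1> = (1/24)[1*(10)*conj(1) + 6*(0)*conj(1) + 3*(6)*conj(1) + 8*(-2)*conj(1) + 6*(2)*conj(1)]
      = (1/24)[(10) + (0) + (18) + (-16) + (12)] = 24/24 = 1
  <chi_rho, chi_2> = (1/24)[1*(10)*conj(1) + 6*(0)*conj(-1) + 3*(6)*conj(1) + 8*(-2)*conj(1) + 6*(2)*conj(-1)]
      = (1/24)[(10) + (0) + (18) + (-16) + (-12)] = 0/24 = 0
  <chi_rho, chi_3> = (1/24)[1*(10)*conj(2) + 6*(0)*conj(0) + 3*(6)*conj(2) + 8*(-2)*conj(-1) + 6*(2)*conj(0)]
      = (1/24)[(20) + (0) + (36) + (16) + (0)] = 72/24 = 3
  <chi_rho, chi_4> = (1/24)[1*(10)*conj(3) + 6*(0)*conj(1) + 3*(6)*conj(-1) + 8*(-2)*conj(0) + 6*(2)*conj(-1)]
      = (1/24)[(30) + (0) + (-18) + (0) + (-12)] = 0/24 = 0
  <chi_rho, chi_5> = (1/24)[1*(10)*conj(3) + 6*(0)*conj(-1) + 3*(6)*conj(-1) + 8*(-2)*conj(0) + 6*(2)*conj(1)]
      = (1/24)[(30) + (0) + (-18) + (0) + (12)] = 24/24 = 1
Dimension check: dim(rho) = sum (mult * dim) = 1*1 + 0*1 + 3*2 + 0*3 + 1*3 = 10 = chi_rho(e) = 10.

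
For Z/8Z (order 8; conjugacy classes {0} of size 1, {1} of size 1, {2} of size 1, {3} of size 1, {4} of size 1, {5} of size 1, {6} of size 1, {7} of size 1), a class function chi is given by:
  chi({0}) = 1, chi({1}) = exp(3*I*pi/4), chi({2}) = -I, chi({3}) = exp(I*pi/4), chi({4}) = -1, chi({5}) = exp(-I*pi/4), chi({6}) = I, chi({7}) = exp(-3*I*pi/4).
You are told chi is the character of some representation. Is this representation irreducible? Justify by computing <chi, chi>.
Irreducible: <chi, chi> = 1.

Justification: <chi, chi> = (1/|G|) sum_C |C| * |chi(C)|^2 = (1/8)[1*|1|^2 + 1*|exp(3*I*pi/4)|^2 + 1*|-I|^2 + 1*|exp(I*pi/4)|^2 + 1*|-1|^2 + 1*|exp(-I*pi/4)|^2 + 1*|I|^2 + 1*|exp(-3*I*pi/4)|^2]
  = (1/8)[(1) + (1) + (1) + (1) + (1) + (1) + (1) + (1)] = 8/8 = 1.
(Exp terms are combined using exp(i*s)*conj(exp(i*t)) = exp(i*(s-t)), and sums of them are collapsed using the identity that for every m > 1 the m distinct m-th roots of unity sum to 0, e.g. 1 + exp(2*I*pi/3) + exp(-2*I*pi/3) = 0.)
A character is irreducible iff <chi, chi> = 1, so this representation is irreducible.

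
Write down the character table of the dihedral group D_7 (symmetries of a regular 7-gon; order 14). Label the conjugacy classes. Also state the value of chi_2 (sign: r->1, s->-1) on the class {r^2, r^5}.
Conjugacy classes: {e} of size 1, {r^1, r^6} of size 2, {r^2, r^5} of size 2, {r^3, r^4} of size 2, {s, sr, ..., sr^6} of size 7.
Character table:
  irrep \ class              {e} (size 1)  {r^1, r^6} (size 2)  {r^2, r^5} (size 2)  {r^3, r^4} (size 2)  {s, sr, ..., sr^6} (size 7)
  chi_1 (triv)               1             1                    1                    1                    1                          
  chi_2 (sign: r->1, s->-1)  1             1                    1                    1                    -1                         
  chi_3 (2d, j=1)            2             2*cos(2*pi/7)        -2*cos(3*pi/7)       -2*cos(pi/7)         0                          
  chi_4 (2d, j=2)            2             -2*cos(3*pi/7)       -2*cos(pi/7)         2*cos(2*pi/7)        0                          
  chi_5 (2d, j=3)            2             -2*cos(pi/7)         2*cos(2*pi/7)        -2*cos(3*pi/7)       0                          

Spot check: chi_2 (sign: r->1, s->-1) on {r^2, r^5} = 1.

Working: D_7 has order 2*7 = 14 with 5 conjugacy classes, hence 5 irreducibles. Sum of squared dims 1 + 1 + 4 + 4 + 4 = 14 = |G|. Linear characters come from the abelianisation; the 2-dimensional irreps have character r^k -> 2*cos(2*pi*j*k/7), reflections -> 0.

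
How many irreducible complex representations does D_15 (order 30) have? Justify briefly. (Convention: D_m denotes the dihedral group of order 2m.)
9

Solution. The number of irreducible complex representations of a finite group equals its number of conjugacy classes. D_15 has 9 conjugacy classes ((n+3)/2 for n odd), so D_15 (order 30) has exactly 9 irreducible complex representations.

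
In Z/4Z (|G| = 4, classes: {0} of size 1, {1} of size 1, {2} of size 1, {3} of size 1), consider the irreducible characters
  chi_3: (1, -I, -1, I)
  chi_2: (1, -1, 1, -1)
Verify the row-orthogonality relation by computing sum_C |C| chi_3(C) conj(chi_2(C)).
Sum = 0; so <chi_3, chi_2> = 0 (distinct irreducibles are orthogonal).

Details: Compute term by term over conjugacy classes (|C| * chi_3(C) * conj(chi_2(C))):
  1*(1)*conj(1) + 1*(-I)*conj(-1) + 1*(-1)*conj(1) + 1*(I)*conj(-1)
  = (1) + (I) + (-1) + (-I)
  = 0.
(Exp terms are combined using exp(i*s)*conj(exp(i*t)) = exp(i*(s-t)), and sums of them are collapsed using the identity that for every m > 1 the m distinct m-th roots of unity sum to 0, e.g. 1 + exp(2*I*pi/3) + exp(-2*I*pi/3) = 0.)
Dividing by |G| = 4 gives 0/4 = 0, matching the row-orthogonality relation <chi_3, chi_2> = [chi_3 = chi_2].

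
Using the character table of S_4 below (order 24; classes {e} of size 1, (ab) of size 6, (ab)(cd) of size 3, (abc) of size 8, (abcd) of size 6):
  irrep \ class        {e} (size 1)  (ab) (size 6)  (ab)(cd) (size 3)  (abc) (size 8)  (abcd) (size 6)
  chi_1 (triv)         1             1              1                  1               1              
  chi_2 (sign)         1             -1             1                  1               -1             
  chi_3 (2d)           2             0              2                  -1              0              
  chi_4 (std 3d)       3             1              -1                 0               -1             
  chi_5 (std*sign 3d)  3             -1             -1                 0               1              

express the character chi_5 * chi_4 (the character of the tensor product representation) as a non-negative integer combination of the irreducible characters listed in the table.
chi_5 tensor chi_4 = chi_2 + chi_3 + chi_4 + chi_5 (all other irreducibles have multiplicity 0).

Explanation: The character of a tensor product is the pointwise product (chi_5 * chi_4)(C) = chi_5(C) * chi_4(C):
  {e}: (3)*(3), (ab): (-1)*(1), (ab)(cd): (-1)*(-1), (abc): (0)*(0), (abcd): (1)*(-1)
so (chi_5 * chi_4) takes values
  {e} -> 9, (ab) -> -1, (ab)(cd) -> 1, (abc) -> 0, (abcd) -> -1.
Now take the inner product of this character with each irreducible chi from the table, <chi_5*chi_4, chi> = (1/24) sum_C |C| (chi_5*chi_4)(C) conj(chi(C)):
  <chi_5*chi_4, chi_1> = (1/24)[1*(9)*conj(1) + 6*(-1)*conj(1) + 3*(1)*conj(1) + 8*(0)*conj(1) + 6*(-1)*conj(1)]
      = (1/24)[(9) + (-6) + (3) + (0) + (-6)] = 0/24 = 0
  <chi_5*chi_4, chi_2> = (1/24)[1*(9)*conj(1) + 6*(-1)*conj(-1) + 3*(1)*conj(1) + 8*(0)*conj(1) + 6*(-1)*conj(-1)]
      = (1/24)[(9) + (6) + (3) + (0) + (6)] = 24/24 = 1
  <chi_5*chi_4, chi_3> = (1/24)[1*(9)*conj(2) + 6*(-1)*conj(0) + 3*(1)*conj(2) + 8*(0)*conj(-1) + 6*(-1)*conj(0)]
      = (1/24)[(18) + (0) + (6) + (0) + (0)] = 24/24 = 1
  <chi_5*chi_4, chi_4> = (1/24)[1*(9)*conj(3) + 6*(-1)*conj(1) + 3*(1)*conj(-1) + 8*(0)*conj(0) + 6*(-1)*conj(-1)]
      = (1/24)[(27) + (-6) + (-3) + (0) + (6)] = 24/24 = 1
  <chi_5*chi_4, chi_5> = (1/24)[1*(9)*conj(3) + 6*(-1)*conj(-1) + 3*(1)*conj(-1) + 8*(0)*conj(0) + 6*(-1)*conj(1)]
      = (1/24)[(27) + (6) + (-3) + (0) + (-6)] = 24/24 = 1
Hence the multiplicities are chi_2: 1, chi_3: 1, chi_4: 1, chi_5: 1. Dimension check: dim(chi_5)*dim(chi_4) = 3*3 = 9 and sum (mult * dim) = 1*1 + 1*2 + 1*3 + 1*3 = 9.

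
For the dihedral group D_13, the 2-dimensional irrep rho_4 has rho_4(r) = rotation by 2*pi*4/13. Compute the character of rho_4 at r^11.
chi_{rho_4}(r^11) = 2*cos(2*pi*4*11/13) = -2*cos(3*pi/13)

Derivation: rho_4(r^11) is rotation by angle 2*pi*4*11/13, whose trace is 2*cos(2*pi*4*11/13) = -2*cos(3*pi/13).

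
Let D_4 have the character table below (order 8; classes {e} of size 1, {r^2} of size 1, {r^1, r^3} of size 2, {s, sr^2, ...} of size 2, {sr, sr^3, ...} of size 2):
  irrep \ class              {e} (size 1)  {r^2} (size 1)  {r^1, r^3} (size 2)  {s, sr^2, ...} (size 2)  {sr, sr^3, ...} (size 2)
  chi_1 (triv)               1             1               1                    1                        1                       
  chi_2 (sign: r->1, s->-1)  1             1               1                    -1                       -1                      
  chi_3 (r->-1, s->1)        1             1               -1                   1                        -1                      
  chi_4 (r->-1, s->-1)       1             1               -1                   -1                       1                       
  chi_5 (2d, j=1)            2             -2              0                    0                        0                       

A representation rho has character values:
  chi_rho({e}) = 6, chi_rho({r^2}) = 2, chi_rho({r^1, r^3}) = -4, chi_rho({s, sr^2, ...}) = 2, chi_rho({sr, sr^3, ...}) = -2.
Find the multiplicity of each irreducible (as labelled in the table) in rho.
Multiplicities: chi_1: 0, chi_2: 0, chi_3: 3, chi_4: 1, chi_5: 1.

Proof sketch: Use <chi_rho, chi> = (1/|G|) sum_C |C| * chi_rho(C) * conj(chi(C)) with |G| = 8 for each irreducible chi in the table:
  <chi_rho, chi_1> = (1/8)[1*(6)*conj(1) + 1*(2)*conj(1) + 2*(-4)*conj(1) + 2*(2)*conj(1) + 2*(-2)*conj(1)]
      = (1/8)[(6) + (2) + (-8) + (4) + (-4)] = 0/8 = 0
  <chi_rho, chi_2> = (1/8)[1*(6)*conj(1) + 1*(2)*conj(1) + 2*(-4)*conj(1) + 2*(2)*conj(-1) + 2*(-2)*conj(-1)]
      = (1/8)[(6) + (2) + (-8) + (-4) + (4)] = 0/8 = 0
  <chi_rho, chi_3> = (1/8)[1*(6)*conj(1) + 1*(2)*conj(1) + 2*(-4)*conj(-1) + 2*(2)*conj(1) + 2*(-2)*conj(-1)]
      = (1/8)[(6) + (2) + (8) + (4) + (4)] = 24/8 = 3
  <chi_rho, chi_4> = (1/8)[1*(6)*conj(1) + 1*(2)*conj(1) + 2*(-4)*conj(-1) + 2*(2)*conj(-1) + 2*(-2)*conj(1)]
      = (1/8)[(6) + (2) + (8) + (-4) + (-4)] = 8/8 = 1
  <chi_rho, chi_5> = (1/8)[1*(6)*conj(2) + 1*(2)*conj(-2) + 2*(-4)*conj(0) + 2*(2)*conj(0) + 2*(-2)*conj(0)]
      = (1/8)[(12) + (-4) + (0) + (0) + (0)] = 8/8 = 1
Dimension check: dim(rho) = sum (mult * dim) = 0*1 + 0*1 + 3*1 + 1*1 + 1*2 = 6 = chi_rho(e) = 6.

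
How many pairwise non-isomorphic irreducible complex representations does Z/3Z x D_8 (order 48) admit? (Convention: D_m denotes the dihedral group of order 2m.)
21

Explanation: The number of irreducible complex representations of a finite group equals its number of conjugacy classes. For a direct product, #classes(G x H) = #classes(G) * #classes(H). Z/3Z has 3 classes (abelian), D_8 has 7 classes, so 3 * 7 = 21, so Z/3Z x D_8 (order 48) has exactly 21 irreducible complex representations.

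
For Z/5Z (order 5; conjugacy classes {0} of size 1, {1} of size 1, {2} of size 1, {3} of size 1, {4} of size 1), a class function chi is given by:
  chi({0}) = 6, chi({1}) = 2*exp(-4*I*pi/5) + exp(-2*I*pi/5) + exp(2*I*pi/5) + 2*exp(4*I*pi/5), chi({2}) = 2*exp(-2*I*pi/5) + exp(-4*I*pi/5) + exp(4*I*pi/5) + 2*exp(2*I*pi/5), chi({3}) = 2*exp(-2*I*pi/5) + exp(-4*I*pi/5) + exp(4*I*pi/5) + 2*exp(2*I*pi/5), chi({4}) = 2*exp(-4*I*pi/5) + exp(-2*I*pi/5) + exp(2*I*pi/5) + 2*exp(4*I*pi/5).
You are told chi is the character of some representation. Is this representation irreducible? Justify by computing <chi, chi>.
Not irreducible (reducible): <chi, chi> = 10 > 1.

Proof sketch: <chi, chi> = (1/|G|) sum_C |C| * |chi(C)|^2 = (1/5)[1*|6|^2 + 1*|2*exp(-4*I*pi/5) + exp(-2*I*pi/5) + exp(2*I*pi/5) + 2*exp(4*I*pi/5)|^2 + 1*|2*exp(-2*I*pi/5) + exp(-4*I*pi/5) + exp(4*I*pi/5) + 2*exp(2*I*pi/5)|^2 + 1*|2*exp(-2*I*pi/5) + exp(-4*I*pi/5) + exp(4*I*pi/5) + 2*exp(2*I*pi/5)|^2 + 1*|2*exp(-4*I*pi/5) + exp(-2*I*pi/5) + exp(2*I*pi/5) + 2*exp(4*I*pi/5)|^2]
  = (1/5)[(36) + (10 + 8*exp(-2*I*pi/5) + 5*exp(-4*I*pi/5) + 5*exp(4*I*pi/5) + 8*exp(2*I*pi/5)) + (10 + 5*exp(-2*I*pi/5) + 8*exp(-4*I*pi/5) + 8*exp(4*I*pi/5) + 5*exp(2*I*pi/5)) + (10 + 5*exp(-2*I*pi/5) + 8*exp(-4*I*pi/5) + 8*exp(4*I*pi/5) + 5*exp(2*I*pi/5)) + (10 + 8*exp(-2*I*pi/5) + 5*exp(-4*I*pi/5) + 5*exp(4*I*pi/5) + 8*exp(2*I*pi/5))] = 50/5 = 10.
(Exp terms are combined using exp(i*s)*conj(exp(i*t)) = exp(i*(s-t)), and sums of them are collapsed using the identity that for every m > 1 the m distinct m-th roots of unity sum to 0, e.g. 1 + exp(2*I*pi/3) + exp(-2*I*pi/3) = 0.)
A character is irreducible iff <chi, chi> = 1, so this representation is reducible.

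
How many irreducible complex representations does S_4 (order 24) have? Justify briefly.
5

Working: The number of irreducible complex representations of a finite group equals its number of conjugacy classes. Conjugacy classes in S_4 correspond to cycle types, i.e. partitions of 4; there are p(4) = 5 of them, so S_4 (order 24) has exactly 5 irreducible complex representations.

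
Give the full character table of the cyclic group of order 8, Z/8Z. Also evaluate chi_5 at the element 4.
Character table of Z/8Z (irreps indexed chi_0,...,chi_7 with chi_k(m) = zeta_8^(k*m), zeta_8 = exp(2*pi*i/8)):
  irrep \ class  {0} (size 1)  {1} (size 1)    {2} (size 1)  {3} (size 1)    {4} (size 1)  {5} (size 1)    {6} (size 1)  {7} (size 1)  
  chi_0          1             1               1             1               1             1               1             1             
  chi_1          1             exp(I*pi/4)     I             exp(3*I*pi/4)   -1            exp(-3*I*pi/4)  -I            exp(-I*pi/4)  
  chi_2          1             I               -1            -I              1             I               -1            -I            
  chi_3          1             exp(3*I*pi/4)   -I            exp(I*pi/4)     -1            exp(-I*pi/4)    I             exp(-3*I*pi/4)
  chi_4          1             -1              1             -1              1             -1              1             -1            
  chi_5          1             exp(-3*I*pi/4)  I             exp(-I*pi/4)    -1            exp(I*pi/4)     -I            exp(3*I*pi/4) 
  chi_6          1             -I              -1            I               1             -I              -1            I             
  chi_7          1             exp(-I*pi/4)    -I            exp(-3*I*pi/4)  -1            exp(3*I*pi/4)   I             exp(I*pi/4)   

Spot check: chi_5(4) = zeta_8^(5*4) = zeta_8^20 = -1.

Argument: Z/8Z is abelian, so all 8 irreducible complex representations are 1-dimensional. They are given by chi_k(m) = zeta_8^(k*m) for k = 0,...,7. Row orthogonality: sum_m chi_k(m) conj(chi_l(m)) = 8 * [k = l].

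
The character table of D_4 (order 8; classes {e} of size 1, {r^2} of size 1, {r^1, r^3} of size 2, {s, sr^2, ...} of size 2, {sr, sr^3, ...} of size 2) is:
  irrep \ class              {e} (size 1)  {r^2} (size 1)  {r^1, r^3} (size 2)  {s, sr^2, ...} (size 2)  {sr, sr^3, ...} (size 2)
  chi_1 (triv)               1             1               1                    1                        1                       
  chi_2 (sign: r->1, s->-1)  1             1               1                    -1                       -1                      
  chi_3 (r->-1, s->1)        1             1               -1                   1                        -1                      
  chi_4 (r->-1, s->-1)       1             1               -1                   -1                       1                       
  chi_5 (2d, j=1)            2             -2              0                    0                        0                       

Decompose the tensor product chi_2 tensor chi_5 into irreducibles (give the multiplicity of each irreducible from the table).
chi_2 tensor chi_5 = chi_5 (all other irreducibles have multiplicity 0).

Derivation: The character of a tensor product is the pointwise product (chi_2 * chi_5)(C) = chi_2(C) * chi_5(C):
  {e}: (1)*(2), {r^2}: (1)*(-2), {r^1, r^3}: (1)*(0), {s, sr^2, ...}: (-1)*(0), {sr, sr^3, ...}: (-1)*(0)
so (chi_2 * chi_5) takes values
  {e} -> 2, {r^2} -> -2, {r^1, r^3} -> 0, {s, sr^2, ...} -> 0, {sr, sr^3, ...} -> 0.
Now take the inner product of this character with each irreducible chi from the table, <chi_2*chi_5, chi> = (1/8) sum_C |C| (chi_2*chi_5)(C) conj(chi(C)):
  <chi_2*chi_5, chi_1> = (1/8)[1*(2)*conj(1) + 1*(-2)*conj(1) + 2*(0)*conj(1) + 2*(0)*conj(1) + 2*(0)*conj(1)]
      = (1/8)[(2) + (-2) + (0) + (0) + (0)] = 0/8 = 0
  <chi_2*chi_5, chi_2> = (1/8)[1*(2)*conj(1) + 1*(-2)*conj(1) + 2*(0)*conj(1) + 2*(0)*conj(-1) + 2*(0)*conj(-1)]
      = (1/8)[(2) + (-2) + (0) + (0) + (0)] = 0/8 = 0
  <chi_2*chi_5, chi_3> = (1/8)[1*(2)*conj(1) + 1*(-2)*conj(1) + 2*(0)*conj(-1) + 2*(0)*conj(1) + 2*(0)*conj(-1)]
      = (1/8)[(2) + (-2) + (0) + (0) + (0)] = 0/8 = 0
  <chi_2*chi_5, chi_4> = (1/8)[1*(2)*conj(1) + 1*(-2)*conj(1) + 2*(0)*conj(-1) + 2*(0)*conj(-1) + 2*(0)*conj(1)]
      = (1/8)[(2) + (-2) + (0) + (0) + (0)] = 0/8 = 0
  <chi_2*chi_5, chi_5> = (1/8)[1*(2)*conj(2) + 1*(-2)*conj(-2) + 2*(0)*conj(0) + 2*(0)*conj(0) + 2*(0)*conj(0)]
      = (1/8)[(4) + (4) + (0) + (0) + (0)] = 8/8 = 1
Hence the multiplicities are chi_5: 1. Dimension check: dim(chi_2)*dim(chi_5) = 1*2 = 2 and sum (mult * dim) = 1*2 = 2.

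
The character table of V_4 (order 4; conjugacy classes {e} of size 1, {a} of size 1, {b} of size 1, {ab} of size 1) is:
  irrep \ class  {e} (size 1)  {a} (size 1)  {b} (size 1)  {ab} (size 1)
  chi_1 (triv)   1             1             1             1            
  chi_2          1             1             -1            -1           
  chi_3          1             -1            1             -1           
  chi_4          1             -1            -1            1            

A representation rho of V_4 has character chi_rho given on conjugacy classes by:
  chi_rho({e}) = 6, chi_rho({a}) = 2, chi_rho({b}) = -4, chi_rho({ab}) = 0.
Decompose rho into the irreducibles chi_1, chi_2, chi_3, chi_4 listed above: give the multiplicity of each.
Multiplicities: chi_1: 1, chi_2: 3, chi_3: 0, chi_4: 2.

Reasoning: Use <chi_rho, chi> = (1/|G|) sum_C |C| * chi_rho(C) * conj(chi(C)) with |G| = 4 for each irreducible chi in the table:
  <chi_rho, chi_1> = (1/4)[1*(6)*conj(1) + 1*(2)*conj(1) + 1*(-4)*conj(1) + 1*(0)*conj(1)]
      = (1/4)[(6) + (2) + (-4) + (0)] = 4/4 = 1
  <chi_rho, chi_2> = (1/4)[1*(6)*conj(1) + 1*(2)*conj(1) + 1*(-4)*conj(-1) + 1*(0)*conj(-1)]
      = (1/4)[(6) + (2) + (4) + (0)] = 12/4 = 3
  <chi_rho, chi_3> = (1/4)[1*(6)*conj(1) + 1*(2)*conj(-1) + 1*(-4)*conj(1) + 1*(0)*conj(-1)]
      = (1/4)[(6) + (-2) + (-4) + (0)] = 0/4 = 0
  <chi_rho, chi_4> = (1/4)[1*(6)*conj(1) + 1*(2)*conj(-1) + 1*(-4)*conj(-1) + 1*(0)*conj(1)]
      = (1/4)[(6) + (-2) + (4) + (0)] = 8/4 = 2
Dimension check: dim(rho) = sum (mult * dim) = 1*1 + 3*1 + 0*1 + 2*1 = 6 = chi_rho(e) = 6.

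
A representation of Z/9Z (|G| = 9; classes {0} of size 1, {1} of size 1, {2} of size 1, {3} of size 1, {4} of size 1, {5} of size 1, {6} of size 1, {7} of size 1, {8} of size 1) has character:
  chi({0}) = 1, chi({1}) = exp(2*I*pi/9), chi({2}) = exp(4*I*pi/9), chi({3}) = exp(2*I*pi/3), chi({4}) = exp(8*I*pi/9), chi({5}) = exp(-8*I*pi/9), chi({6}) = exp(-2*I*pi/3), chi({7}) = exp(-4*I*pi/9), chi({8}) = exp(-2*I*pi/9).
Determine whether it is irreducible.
Irreducible: <chi, chi> = 1.

<chi, chi> = (1/|G|) sum_C |C| * |chi(C)|^2 = (1/9)[1*|1|^2 + 1*|exp(2*I*pi/9)|^2 + 1*|exp(4*I*pi/9)|^2 + 1*|exp(2*I*pi/3)|^2 + 1*|exp(8*I*pi/9)|^2 + 1*|exp(-8*I*pi/9)|^2 + 1*|exp(-2*I*pi/3)|^2 + 1*|exp(-4*I*pi/9)|^2 + 1*|exp(-2*I*pi/9)|^2]
  = (1/9)[(1) + (1) + (1) + (1) + (1) + (1) + (1) + (1) + (1)] = 9/9 = 1.
(Exp terms are combined using exp(i*s)*conj(exp(i*t)) = exp(i*(s-t)), and sums of them are collapsed using the identity that for every m > 1 the m distinct m-th roots of unity sum to 0, e.g. 1 + exp(2*I*pi/3) + exp(-2*I*pi/3) = 0.)
A character is irreducible iff <chi, chi> = 1, so this representation is irreducible.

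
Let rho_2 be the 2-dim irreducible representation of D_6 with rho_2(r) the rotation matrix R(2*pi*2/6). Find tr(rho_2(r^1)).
chi_{rho_2}(r^1) = 2*cos(2*pi*2*1/6) = -1

Solution. rho_2(r^1) is rotation by angle 2*pi*2*1/6, whose trace is 2*cos(2*pi*2*1/6) = -1.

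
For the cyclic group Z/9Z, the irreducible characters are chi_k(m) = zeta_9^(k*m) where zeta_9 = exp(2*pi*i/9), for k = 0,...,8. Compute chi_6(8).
chi_6(8) = zeta_9^48 = exp(2*I*pi/3)

Working: chi_6(8) = zeta_9^(6*8) = zeta_9^48. Since zeta_9^9 = 1, this equals zeta_9^3 = exp(2*pi*i*3/9) = exp(2*I*pi/3).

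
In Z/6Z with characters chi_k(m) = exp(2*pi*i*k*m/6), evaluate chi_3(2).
chi_3(2) = zeta_6^6 = 1

Proof sketch: chi_3(2) = zeta_6^(3*2) = zeta_6^6. Since zeta_6^6 = 1, this equals zeta_6^0 = exp(2*pi*i*0/6) = 1.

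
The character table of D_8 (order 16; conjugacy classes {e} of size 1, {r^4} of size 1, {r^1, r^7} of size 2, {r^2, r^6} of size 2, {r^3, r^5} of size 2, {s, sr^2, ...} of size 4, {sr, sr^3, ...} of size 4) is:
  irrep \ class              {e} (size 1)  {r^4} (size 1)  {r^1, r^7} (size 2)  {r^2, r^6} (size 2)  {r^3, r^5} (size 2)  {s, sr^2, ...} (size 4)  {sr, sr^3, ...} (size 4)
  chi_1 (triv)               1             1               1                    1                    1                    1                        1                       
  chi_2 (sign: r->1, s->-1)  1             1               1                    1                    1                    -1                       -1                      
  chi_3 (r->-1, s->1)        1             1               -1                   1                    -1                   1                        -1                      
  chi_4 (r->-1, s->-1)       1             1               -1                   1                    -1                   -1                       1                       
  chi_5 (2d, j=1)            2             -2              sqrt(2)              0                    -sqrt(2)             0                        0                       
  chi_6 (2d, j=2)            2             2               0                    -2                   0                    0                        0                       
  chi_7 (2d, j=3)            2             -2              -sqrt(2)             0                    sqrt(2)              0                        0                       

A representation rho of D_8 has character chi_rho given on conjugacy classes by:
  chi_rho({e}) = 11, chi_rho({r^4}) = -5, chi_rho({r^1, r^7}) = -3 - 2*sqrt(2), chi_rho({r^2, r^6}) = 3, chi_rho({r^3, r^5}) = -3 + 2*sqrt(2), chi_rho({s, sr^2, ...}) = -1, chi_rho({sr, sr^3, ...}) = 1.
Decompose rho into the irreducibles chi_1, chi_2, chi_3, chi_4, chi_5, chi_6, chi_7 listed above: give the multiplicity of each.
Multiplicities: chi_1: 0, chi_2: 0, chi_3: 1, chi_4: 2, chi_5: 1, chi_6: 0, chi_7: 3.

Details: Use <chi_rho, chi> = (1/|G|) sum_C |C| * chi_rho(C) * conj(chi(C)) with |G| = 16 for each irreducible chi in the table:
  <chi_rho, chi_1> = (1/16)[1*(11)*conj(1) + 1*(-5)*conj(1) + 2*(-3 - 2*sqrt(2))*conj(1) + 2*(3)*conj(1) + 2*(-3 + 2*sqrt(2))*conj(1) + 4*(-1)*conj(1) + 4*(1)*conj(1)]
      = (1/16)[(11) + (-5) + (-6 - 4*sqrt(2)) + (6) + (-6 + 4*sqrt(2)) + (-4) + (4)] = 0/16 = 0
  <chi_rho, chi_2> = (1/16)[1*(11)*conj(1) + 1*(-5)*conj(1) + 2*(-3 - 2*sqrt(2))*conj(1) + 2*(3)*conj(1) + 2*(-3 + 2*sqrt(2))*conj(1) + 4*(-1)*conj(-1) + 4*(1)*conj(-1)]
      = (1/16)[(11) + (-5) + (-6 - 4*sqrt(2)) + (6) + (-6 + 4*sqrt(2)) + (4) + (-4)] = 0/16 = 0
  <chi_rho, chi_3> = (1/16)[1*(11)*conj(1) + 1*(-5)*conj(1) + 2*(-3 - 2*sqrt(2))*conj(-1) + 2*(3)*conj(1) + 2*(-3 + 2*sqrt(2))*conj(-1) + 4*(-1)*conj(1) + 4*(1)*conj(-1)]
      = (1/16)[(11) + (-5) + (4*sqrt(2) + 6) + (6) + (6 - 4*sqrt(2)) + (-4) + (-4)] = 16/16 = 1
  <chi_rho, chi_4> = (1/16)[1*(11)*conj(1) + 1*(-5)*conj(1) + 2*(-3 - 2*sqrt(2))*conj(-1) + 2*(3)*conj(1) + 2*(-3 + 2*sqrt(2))*conj(-1) + 4*(-1)*conj(-1) + 4*(1)*conj(1)]
      = (1/16)[(11) + (-5) + (4*sqrt(2) + 6) + (6) + (6 - 4*sqrt(2)) + (4) + (4)] = 32/16 = 2
  <chi_rho, chi_5> = (1/16)[1*(11)*conj(2) + 1*(-5)*conj(-2) + 2*(-3 - 2*sqrt(2))*conj(sqrt(2)) + 2*(3)*conj(0) + 2*(-3 + 2*sqrt(2))*conj(-sqrt(2)) + 4*(-1)*conj(0) + 4*(1)*conj(0)]
      = (1/16)[(22) + (10) + (-6*sqrt(2) - 8) + (0) + (-8 + 6*sqrt(2)) + (0) + (0)] = 16/16 = 1
  <chi_rho, chi_6> = (1/16)[1*(11)*conj(2) + 1*(-5)*conj(2) + 2*(-3 - 2*sqrt(2))*conj(0) + 2*(3)*conj(-2) + 2*(-3 + 2*sqrt(2))*conj(0) + 4*(-1)*conj(0) + 4*(1)*conj(0)]
      = (1/16)[(22) + (-10) + (0) + (-12) + (0) + (0) + (0)] = 0/16 = 0
  <chi_rho, chi_7> = (1/16)[1*(11)*conj(2) + 1*(-5)*conj(-2) + 2*(-3 - 2*sqrt(2))*conj(-sqrt(2)) + 2*(3)*conj(0) + 2*(-3 + 2*sqrt(2))*conj(sqrt(2)) + 4*(-1)*conj(0) + 4*(1)*conj(0)]
      = (1/16)[(22) + (10) + (8 + 6*sqrt(2)) + (0) + (8 - 6*sqrt(2)) + (0) + (0)] = 48/16 = 3
Dimension check: dim(rho) = sum (mult * dim) = 0*1 + 0*1 + 1*1 + 2*1 + 1*2 + 0*2 + 3*2 = 11 = chi_rho(e) = 11.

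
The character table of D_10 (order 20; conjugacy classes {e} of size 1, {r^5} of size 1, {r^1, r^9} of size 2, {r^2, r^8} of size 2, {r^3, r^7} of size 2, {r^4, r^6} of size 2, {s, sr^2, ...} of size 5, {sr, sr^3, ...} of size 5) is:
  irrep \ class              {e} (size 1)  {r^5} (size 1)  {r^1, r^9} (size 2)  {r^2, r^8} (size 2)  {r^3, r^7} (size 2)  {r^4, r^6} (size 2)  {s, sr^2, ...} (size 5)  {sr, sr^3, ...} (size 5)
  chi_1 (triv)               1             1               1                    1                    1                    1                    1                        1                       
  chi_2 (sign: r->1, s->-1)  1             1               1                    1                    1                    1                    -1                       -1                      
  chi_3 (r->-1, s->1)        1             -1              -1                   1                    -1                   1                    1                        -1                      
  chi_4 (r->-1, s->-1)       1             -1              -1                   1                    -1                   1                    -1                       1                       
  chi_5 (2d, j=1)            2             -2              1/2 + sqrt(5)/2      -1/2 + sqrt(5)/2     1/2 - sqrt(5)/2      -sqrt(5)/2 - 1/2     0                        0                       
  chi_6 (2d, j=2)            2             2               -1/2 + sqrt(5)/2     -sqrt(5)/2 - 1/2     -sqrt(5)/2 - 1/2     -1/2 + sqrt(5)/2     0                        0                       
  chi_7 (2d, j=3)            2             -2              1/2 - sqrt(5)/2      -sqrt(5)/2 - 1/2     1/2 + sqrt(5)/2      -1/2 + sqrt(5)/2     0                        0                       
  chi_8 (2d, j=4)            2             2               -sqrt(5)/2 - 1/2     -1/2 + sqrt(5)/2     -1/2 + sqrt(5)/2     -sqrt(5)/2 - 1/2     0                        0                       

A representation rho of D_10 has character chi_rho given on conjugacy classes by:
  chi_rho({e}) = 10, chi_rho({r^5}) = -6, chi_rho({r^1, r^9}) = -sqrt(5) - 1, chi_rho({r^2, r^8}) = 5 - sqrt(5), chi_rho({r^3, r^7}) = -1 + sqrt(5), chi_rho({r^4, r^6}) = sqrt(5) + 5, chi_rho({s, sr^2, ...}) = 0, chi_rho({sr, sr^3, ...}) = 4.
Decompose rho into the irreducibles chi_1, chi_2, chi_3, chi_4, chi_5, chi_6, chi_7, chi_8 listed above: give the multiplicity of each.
Multiplicities: chi_1: 2, chi_2: 0, chi_3: 1, chi_4: 3, chi_5: 0, chi_6: 0, chi_7: 2, chi_8: 0.

Derivation: Use <chi_rho, chi> = (1/|G|) sum_C |C| * chi_rho(C) * conj(chi(C)) with |G| = 20 for each irreducible chi in the table:
  <chi_rho, chi_1> = (1/20)[1*(10)*conj(1) + 1*(-6)*conj(1) + 2*(-sqrt(5) - 1)*conj(1) + 2*(5 - sqrt(5))*conj(1) + 2*(-1 + sqrt(5))*conj(1) + 2*(sqrt(5) + 5)*conj(1) + 5*(0)*conj(1) + 5*(4)*conj(1)]
      = (1/20)[(10) + (-6) + (-2*sqrt(5) - 2) + (10 - 2*sqrt(5)) + (-2 + 2*sqrt(5)) + (2*sqrt(5) + 10) + (0) + (20)] = 40/20 = 2
  <chi_rho, chi_2> = (1/20)[1*(10)*conj(1) + 1*(-6)*conj(1) + 2*(-sqrt(5) - 1)*conj(1) + 2*(5 - sqrt(5))*conj(1) + 2*(-1 + sqrt(5))*conj(1) + 2*(sqrt(5) + 5)*conj(1) + 5*(0)*conj(-1) + 5*(4)*conj(-1)]
      = (1/20)[(10) + (-6) + (-2*sqrt(5) - 2) + (10 - 2*sqrt(5)) + (-2 + 2*sqrt(5)) + (2*sqrt(5) + 10) + (0) + (-20)] = 0/20 = 0
  <chi_rho, chi_3> = (1/20)[1*(10)*conj(1) + 1*(-6)*conj(-1) + 2*(-sqrt(5) - 1)*conj(-1) + 2*(5 - sqrt(5))*conj(1) + 2*(-1 + sqrt(5))*conj(-1) + 2*(sqrt(5) + 5)*conj(1) + 5*(0)*conj(1) + 5*(4)*conj(-1)]
      = (1/20)[(10) + (6) + (2 + 2*sqrt(5)) + (10 - 2*sqrt(5)) + (2 - 2*sqrt(5)) + (2*sqrt(5) + 10) + (0) + (-20)] = 20/20 = 1
  <chi_rho, chi_4> = (1/20)[1*(10)*conj(1) + 1*(-6)*conj(-1) + 2*(-sqrt(5) - 1)*conj(-1) + 2*(5 - sqrt(5))*conj(1) + 2*(-1 + sqrt(5))*conj(-1) + 2*(sqrt(5) + 5)*conj(1) + 5*(0)*conj(-1) + 5*(4)*conj(1)]
      = (1/20)[(10) + (6) + (2 + 2*sqrt(5)) + (10 - 2*sqrt(5)) + (2 - 2*sqrt(5)) + (2*sqrt(5) + 10) + (0) + (20)] = 60/20 = 3
  <chi_rho, chi_5> = (1/20)[1*(10)*conj(2) + 1*(-6)*conj(-2) + 2*(-sqrt(5) - 1)*conj(1/2 + sqrt(5)/2) + 2*(5 - sqrt(5))*conj(-1/2 + sqrt(5)/2) + 2*(-1 + sqrt(5))*conj(1/2 - sqrt(5)/2) + 2*(sqrt(5) + 5)*conj(-sqrt(5)/2 - 1/2) + 5*(0)*conj(0) + 5*(4)*conj(0)]
      = (1/20)[(20) + (12) + (-6 - 2*sqrt(5)) + (-10 + 6*sqrt(5)) + (-6 + 2*sqrt(5)) + (-6*sqrt(5) - 10) + (0) + (0)] = 0/20 = 0
  <chi_rho, chi_6> = (1/20)[1*(10)*conj(2) + 1*(-6)*conj(2) + 2*(-sqrt(5) - 1)*conj(-1/2 + sqrt(5)/2) + 2*(5 - sqrt(5))*conj(-sqrt(5)/2 - 1/2) + 2*(-1 + sqrt(5))*conj(-sqrt(5)/2 - 1/2) + 2*(sqrt(5) + 5)*conj(-1/2 + sqrt(5)/2) + 5*(0)*conj(0) + 5*(4)*conj(0)]
      = (1/20)[(20) + (-12) + (-4) + (-4*sqrt(5)) + (-4) + (4*sqrt(5)) + (0) + (0)] = 0/20 = 0
  <chi_rho, chi_7> = (1/20)[1*(10)*conj(2) + 1*(-6)*conj(-2) + 2*(-sqrt(5) - 1)*conj(1/2 - sqrt(5)/2) + 2*(5 - sqrt(5))*conj(-sqrt(5)/2 - 1/2) + 2*(-1 + sqrt(5))*conj(1/2 + sqrt(5)/2) + 2*(sqrt(5) + 5)*conj(-1/2 + sqrt(5)/2) + 5*(0)*conj(0) + 5*(4)*conj(0)]
      = (1/20)[(20) + (12) + (4) + (-4*sqrt(5)) + (4) + (4*sqrt(5)) + (0) + (0)] = 40/20 = 2
  <chi_rho, chi_8> = (1/20)[1*(10)*conj(2) + 1*(-6)*conj(2) + 2*(-sqrt(5) - 1)*conj(-sqrt(5)/2 - 1/2) + 2*(5 - sqrt(5))*conj(-1/2 + sqrt(5)/2) + 2*(-1 + sqrt(5))*conj(-1/2 + sqrt(5)/2) + 2*(sqrt(5) + 5)*conj(-sqrt(5)/2 - 1/2) + 5*(0)*conj(0) + 5*(4)*conj(0)]
      = (1/20)[(20) + (-12) + (2*sqrt(5) + 6) + (-10 + 6*sqrt(5)) + (6 - 2*sqrt(5)) + (-6*sqrt(5) - 10) + (0) + (0)] = 0/20 = 0
Dimension check: dim(rho) = sum (mult * dim) = 2*1 + 0*1 + 1*1 + 3*1 + 0*2 + 0*2 + 2*2 + 0*2 = 10 = chi_rho(e) = 10.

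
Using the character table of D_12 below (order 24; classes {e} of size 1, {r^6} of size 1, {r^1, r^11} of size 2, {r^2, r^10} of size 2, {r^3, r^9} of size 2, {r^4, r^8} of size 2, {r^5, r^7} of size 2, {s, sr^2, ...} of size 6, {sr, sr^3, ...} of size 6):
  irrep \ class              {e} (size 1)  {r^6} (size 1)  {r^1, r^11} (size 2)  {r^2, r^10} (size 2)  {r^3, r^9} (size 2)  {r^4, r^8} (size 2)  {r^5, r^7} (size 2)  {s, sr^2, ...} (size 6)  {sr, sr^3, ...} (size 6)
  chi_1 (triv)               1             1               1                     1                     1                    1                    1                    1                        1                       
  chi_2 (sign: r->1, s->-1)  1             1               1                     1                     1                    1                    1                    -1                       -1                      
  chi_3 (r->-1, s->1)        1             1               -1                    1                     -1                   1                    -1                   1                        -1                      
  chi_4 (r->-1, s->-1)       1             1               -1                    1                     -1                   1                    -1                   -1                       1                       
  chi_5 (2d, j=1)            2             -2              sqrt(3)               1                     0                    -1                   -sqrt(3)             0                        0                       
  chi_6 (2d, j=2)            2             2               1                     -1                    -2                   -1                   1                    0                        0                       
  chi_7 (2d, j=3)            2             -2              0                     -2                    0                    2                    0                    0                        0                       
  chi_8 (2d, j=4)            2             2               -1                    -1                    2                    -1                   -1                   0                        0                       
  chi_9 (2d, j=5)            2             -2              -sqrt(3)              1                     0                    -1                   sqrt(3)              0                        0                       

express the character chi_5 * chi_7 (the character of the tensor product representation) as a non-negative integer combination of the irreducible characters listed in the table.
chi_5 tensor chi_7 = chi_6 + chi_8 (all other irreducibles have multiplicity 0).

Explanation: The character of a tensor product is the pointwise product (chi_5 * chi_7)(C) = chi_5(C) * chi_7(C):
  {e}: (2)*(2), {r^6}: (-2)*(-2), {r^1, r^11}: (sqrt(3))*(0), {r^2, r^10}: (1)*(-2), {r^3, r^9}: (0)*(0), {r^4, r^8}: (-1)*(2), {r^5, r^7}: (-sqrt(3))*(0), {s, sr^2, ...}: (0)*(0), {sr, sr^3, ...}: (0)*(0)
so (chi_5 * chi_7) takes values
  {e} -> 4, {r^6} -> 4, {r^1, r^11} -> 0, {r^2, r^10} -> -2, {r^3, r^9} -> 0, {r^4, r^8} -> -2, {r^5, r^7} -> 0, {s, sr^2, ...} -> 0, {sr, sr^3, ...} -> 0.
Now take the inner product of this character with each irreducible chi from the table, <chi_5*chi_7, chi> = (1/24) sum_C |C| (chi_5*chi_7)(C) conj(chi(C)):
  <chi_5*chi_7, chi_1> = (1/24)[1*(4)*conj(1) + 1*(4)*conj(1) + 2*(0)*conj(1) + 2*(-2)*conj(1) + 2*(0)*conj(1) + 2*(-2)*conj(1) + 2*(0)*conj(1) + 6*(0)*conj(1) + 6*(0)*conj(1)]
      = (1/24)[(4) + (4) + (0) + (-4) + (0) + (-4) + (0) + (0) + (0)] = 0/24 = 0
  <chi_5*chi_7, chi_2> = (1/24)[1*(4)*conj(1) + 1*(4)*conj(1) + 2*(0)*conj(1) + 2*(-2)*conj(1) + 2*(0)*conj(1) + 2*(-2)*conj(1) + 2*(0)*conj(1) + 6*(0)*conj(-1) + 6*(0)*conj(-1)]
      = (1/24)[(4) + (4) + (0) + (-4) + (0) + (-4) + (0) + (0) + (0)] = 0/24 = 0
  <chi_5*chi_7, chi_3> = (1/24)[1*(4)*conj(1) + 1*(4)*conj(1) + 2*(0)*conj(-1) + 2*(-2)*conj(1) + 2*(0)*conj(-1) + 2*(-2)*conj(1) + 2*(0)*conj(-1) + 6*(0)*conj(1) + 6*(0)*conj(-1)]
      = (1/24)[(4) + (4) + (0) + (-4) + (0) + (-4) + (0) + (0) + (0)] = 0/24 = 0
  <chi_5*chi_7, chi_4> = (1/24)[1*(4)*conj(1) + 1*(4)*conj(1) + 2*(0)*conj(-1) + 2*(-2)*conj(1) + 2*(0)*conj(-1) + 2*(-2)*conj(1) + 2*(0)*conj(-1) + 6*(0)*conj(-1) + 6*(0)*conj(1)]
      = (1/24)[(4) + (4) + (0) + (-4) + (0) + (-4) + (0) + (0) + (0)] = 0/24 = 0
  <chi_5*chi_7, chi_5> = (1/24)[1*(4)*conj(2) + 1*(4)*conj(-2) + 2*(0)*conj(sqrt(3)) + 2*(-2)*conj(1) + 2*(0)*conj(0) + 2*(-2)*conj(-1) + 2*(0)*conj(-sqrt(3)) + 6*(0)*conj(0) + 6*(0)*conj(0)]
      = (1/24)[(8) + (-8) + (0) + (-4) + (0) + (4) + (0) + (0) + (0)] = 0/24 = 0
  <chi_5*chi_7, chi_6> = (1/24)[1*(4)*conj(2) + 1*(4)*conj(2) + 2*(0)*conj(1) + 2*(-2)*conj(-1) + 2*(0)*conj(-2) + 2*(-2)*conj(-1) + 2*(0)*conj(1) + 6*(0)*conj(0) + 6*(0)*conj(0)]
      = (1/24)[(8) + (8) + (0) + (4) + (0) + (4) + (0) + (0) + (0)] = 24/24 = 1
  <chi_5*chi_7, chi_7> = (1/24)[1*(4)*conj(2) + 1*(4)*conj(-2) + 2*(0)*conj(0) + 2*(-2)*conj(-2) + 2*(0)*conj(0) + 2*(-2)*conj(2) + 2*(0)*conj(0) + 6*(0)*conj(0) + 6*(0)*conj(0)]
      = (1/24)[(8) + (-8) + (0) + (8) + (0) + (-8) + (0) + (0) + (0)] = 0/24 = 0
  <chi_5*chi_7, chi_8> = (1/24)[1*(4)*conj(2) + 1*(4)*conj(2) + 2*(0)*conj(-1) + 2*(-2)*conj(-1) + 2*(0)*conj(2) + 2*(-2)*conj(-1) + 2*(0)*conj(-1) + 6*(0)*conj(0) + 6*(0)*conj(0)]
      = (1/24)[(8) + (8) + (0) + (4) + (0) + (4) + (0) + (0) + (0)] = 24/24 = 1
  <chi_5*chi_7, chi_9> = (1/24)[1*(4)*conj(2) + 1*(4)*conj(-2) + 2*(0)*conj(-sqrt(3)) + 2*(-2)*conj(1) + 2*(0)*conj(0) + 2*(-2)*conj(-1) + 2*(0)*conj(sqrt(3)) + 6*(0)*conj(0) + 6*(0)*conj(0)]
      = (1/24)[(8) + (-8) + (0) + (-4) + (0) + (4) + (0) + (0) + (0)] = 0/24 = 0
Hence the multiplicities are chi_6: 1, chi_8: 1. Dimension check: dim(chi_5)*dim(chi_7) = 2*2 = 4 and sum (mult * dim) = 1*2 + 1*2 = 4.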